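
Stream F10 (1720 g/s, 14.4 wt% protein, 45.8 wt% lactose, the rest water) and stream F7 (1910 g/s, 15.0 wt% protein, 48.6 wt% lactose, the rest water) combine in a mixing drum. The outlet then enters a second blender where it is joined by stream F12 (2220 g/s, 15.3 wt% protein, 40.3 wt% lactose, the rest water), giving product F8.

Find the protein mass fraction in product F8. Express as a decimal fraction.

0.1494

Overall, product flow = 5850 g/s.
protein in = 1720×0.144 + 1910×0.150 + 2220×0.153 = 873.84 g/s.
protein fraction in F8 = 0.1494.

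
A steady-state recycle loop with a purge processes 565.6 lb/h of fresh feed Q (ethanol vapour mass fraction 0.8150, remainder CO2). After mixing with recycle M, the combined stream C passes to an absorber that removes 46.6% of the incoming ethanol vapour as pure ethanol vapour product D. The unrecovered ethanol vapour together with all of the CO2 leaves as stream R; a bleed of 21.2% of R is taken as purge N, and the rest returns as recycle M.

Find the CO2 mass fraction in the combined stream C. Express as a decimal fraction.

0.3828

CO2 enters only via Q and leaves only via the purge: 565.6×0.185 = 0.212×(CO2 in R), and the absorber passes all CO2, so CO2 in C = CO2 in R = 493.57 lb/h.
ethanol vapour in C: m_A = 565.6×0.815 + (1−0.212)·(1−0.466)·m_A, so m_A = 460.96/0.5792 = 795.85 lb/h.
C = 795.85 + 493.57 = 1289.4 lb/h.
CO2 fraction in C = 493.57/1289.4 = 0.3828.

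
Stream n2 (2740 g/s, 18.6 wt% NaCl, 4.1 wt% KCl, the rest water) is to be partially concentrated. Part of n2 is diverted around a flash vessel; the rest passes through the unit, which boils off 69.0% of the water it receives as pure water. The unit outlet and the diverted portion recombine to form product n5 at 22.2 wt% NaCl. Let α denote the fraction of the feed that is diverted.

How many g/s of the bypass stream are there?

1907 g/s

All 2740×0.186 = 509.64 g/s of NaCl reaches n5, so n5 = 509.64/0.222 = 2295.7 g/s and vapour = 444.32 g/s.
The evaporator receives (1−α)·2740 of feed at 0.773 water and removes 0.690 of that water:
0.690×0.773×(1−α)×2740 = 444.32
(1−α) = 444.32/1461.4 = 0.3040;  α = 0.6960.
Bypass flow = 0.6960×2740 = 1906.9 g/s.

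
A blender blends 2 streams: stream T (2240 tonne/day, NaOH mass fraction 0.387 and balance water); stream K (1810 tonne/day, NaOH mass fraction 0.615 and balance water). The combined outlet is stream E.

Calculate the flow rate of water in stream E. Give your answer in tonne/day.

2070 tonne/day

water out = water in = 2240×0.613 + 1810×0.385 = 2070 tonne/day.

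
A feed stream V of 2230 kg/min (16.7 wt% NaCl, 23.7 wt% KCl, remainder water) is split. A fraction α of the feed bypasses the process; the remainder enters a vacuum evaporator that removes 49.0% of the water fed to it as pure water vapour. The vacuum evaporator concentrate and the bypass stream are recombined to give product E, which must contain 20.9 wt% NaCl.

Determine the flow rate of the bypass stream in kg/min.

All 2230×0.167 = 372.41 kg/min of NaCl reaches E, so E = 372.41/0.209 = 1781.9 kg/min and vapour = 448.13 kg/min.
The evaporator receives (1−α)·2230 of feed at 0.596 water and removes 0.490 of that water:
0.490×0.596×(1−α)×2230 = 448.13
(1−α) = 448.13/651.25 = 0.6881;  α = 0.3119.
Bypass flow = 0.3119×2230 = 695.5 kg/min.

695.5 kg/min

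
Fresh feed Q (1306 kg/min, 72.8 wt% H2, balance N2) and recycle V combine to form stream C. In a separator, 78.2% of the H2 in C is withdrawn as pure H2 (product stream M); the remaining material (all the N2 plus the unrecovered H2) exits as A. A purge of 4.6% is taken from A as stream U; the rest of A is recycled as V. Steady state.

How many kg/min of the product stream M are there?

H2 in C: m_A = 1306×0.728 + (1−0.046)·(1−0.782)·m_A, so m_A = 950.77/0.7920 = 1200.4 kg/min.
Product M = 0.782×1200.4 = 938.73 kg/min.

938.7 kg/min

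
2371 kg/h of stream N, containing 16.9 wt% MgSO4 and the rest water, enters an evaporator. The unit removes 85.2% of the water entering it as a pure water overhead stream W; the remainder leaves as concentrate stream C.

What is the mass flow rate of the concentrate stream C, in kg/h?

692.3 kg/h

water entering = 2371×0.831 = 1970.3 kg/h; overhead removed = 0.852×1970.3 = 1678.7 kg/h.
Concentrate = 2371 − 1678.7 = 692.3 kg/h.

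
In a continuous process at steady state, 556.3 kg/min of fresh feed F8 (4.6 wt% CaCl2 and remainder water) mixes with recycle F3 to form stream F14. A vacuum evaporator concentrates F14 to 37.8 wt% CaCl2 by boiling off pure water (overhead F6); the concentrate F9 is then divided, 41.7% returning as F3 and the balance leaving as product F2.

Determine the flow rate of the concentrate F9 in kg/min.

116.1 kg/min

Overall CaCl2 balance (none leaves overhead): CaCl2 in fresh feed = CaCl2 in product, i.e. 556.3×0.046 = (1−0.417)·F9·0.378.
F9 = 25.59/(0.378×0.583) = 116.12 kg/min.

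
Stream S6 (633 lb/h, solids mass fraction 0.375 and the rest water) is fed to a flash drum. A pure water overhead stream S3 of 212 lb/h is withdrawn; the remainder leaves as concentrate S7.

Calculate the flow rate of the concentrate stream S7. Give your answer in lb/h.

421 lb/h

Concentrate = 633 − 212 = 421 lb/h.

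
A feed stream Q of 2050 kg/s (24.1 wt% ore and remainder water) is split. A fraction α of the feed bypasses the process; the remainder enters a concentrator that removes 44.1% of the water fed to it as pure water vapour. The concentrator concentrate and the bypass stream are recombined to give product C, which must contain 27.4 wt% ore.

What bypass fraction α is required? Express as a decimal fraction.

0.640

All 2050×0.241 = 494.05 kg/s of ore reaches C, so C = 494.05/0.274 = 1803.1 kg/s and vapour = 246.9 kg/s.
The evaporator receives (1−α)·2050 of feed at 0.759 water and removes 0.441 of that water:
0.441×0.759×(1−α)×2050 = 246.9
(1−α) = 246.9/686.17 = 0.3598;  α = 0.6402.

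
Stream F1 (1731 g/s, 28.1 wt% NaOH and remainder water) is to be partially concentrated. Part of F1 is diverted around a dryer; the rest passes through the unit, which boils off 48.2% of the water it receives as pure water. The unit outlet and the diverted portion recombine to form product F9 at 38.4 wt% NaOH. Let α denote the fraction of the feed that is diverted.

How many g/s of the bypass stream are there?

All 1731×0.281 = 486.41 g/s of NaOH reaches F9, so F9 = 486.41/0.384 = 1266.7 g/s and vapour = 464.3 g/s.
The evaporator receives (1−α)·1731 of feed at 0.719 water and removes 0.482 of that water:
0.482×0.719×(1−α)×1731 = 464.3
(1−α) = 464.3/599.89 = 0.7740;  α = 0.2260.
Bypass flow = 0.2260×1731 = 391.24 g/s.

391.2 g/s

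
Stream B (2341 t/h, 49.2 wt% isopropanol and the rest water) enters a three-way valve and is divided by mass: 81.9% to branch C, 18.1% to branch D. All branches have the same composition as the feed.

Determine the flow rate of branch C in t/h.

Branch C flow = 0.819×2341 = 1917.3 t/h.

1917 t/h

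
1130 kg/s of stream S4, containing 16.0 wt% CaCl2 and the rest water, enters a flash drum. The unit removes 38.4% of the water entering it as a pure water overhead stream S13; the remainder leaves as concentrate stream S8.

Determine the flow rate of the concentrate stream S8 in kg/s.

765.5 kg/s

water entering = 1130×0.840 = 949.2 kg/s; overhead removed = 0.384×949.2 = 364.49 kg/s.
Concentrate = 1130 − 364.49 = 765.51 kg/s.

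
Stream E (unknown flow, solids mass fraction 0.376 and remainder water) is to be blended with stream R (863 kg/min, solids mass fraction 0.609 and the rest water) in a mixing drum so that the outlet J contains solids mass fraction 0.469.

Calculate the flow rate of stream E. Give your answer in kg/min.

Let E be the unknown flow. Total out = 863 + E.
solids balance: 525.57 + 0.376·E = 0.469·(863 + E)
(0.376 − 0.469)·E = 0.469×863 − 525.57 = -120.82
E = -120.82 / -0.093 = 1299.1 kg/min

1299 kg/min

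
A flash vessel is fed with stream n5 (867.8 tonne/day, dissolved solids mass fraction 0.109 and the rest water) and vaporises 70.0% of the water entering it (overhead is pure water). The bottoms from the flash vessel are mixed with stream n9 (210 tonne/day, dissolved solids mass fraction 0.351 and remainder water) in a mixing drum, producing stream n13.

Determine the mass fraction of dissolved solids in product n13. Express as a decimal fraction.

Vapour removed = 0.700×0.891×867.8 = 541.25 tonne/day; concentrate = 326.55 tonne/day.
dissolved solids reaching the mixer = 94.59 (from concentrate) + 210×0.351 = 168.3 tonne/day.
Product flow = 326.55 + 210 = 536.55 tonne/day; dissolved solids fraction = 0.314.

0.314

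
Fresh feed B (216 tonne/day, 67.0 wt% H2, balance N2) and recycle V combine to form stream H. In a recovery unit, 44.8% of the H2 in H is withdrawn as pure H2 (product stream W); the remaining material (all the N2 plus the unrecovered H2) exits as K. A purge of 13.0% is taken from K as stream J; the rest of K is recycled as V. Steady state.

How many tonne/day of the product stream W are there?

124.7 tonne/day

H2 in H: m_A = 216×0.670 + (1−0.130)·(1−0.448)·m_A, so m_A = 144.72/0.5198 = 278.44 tonne/day.
Product W = 0.448×278.44 = 124.74 tonne/day.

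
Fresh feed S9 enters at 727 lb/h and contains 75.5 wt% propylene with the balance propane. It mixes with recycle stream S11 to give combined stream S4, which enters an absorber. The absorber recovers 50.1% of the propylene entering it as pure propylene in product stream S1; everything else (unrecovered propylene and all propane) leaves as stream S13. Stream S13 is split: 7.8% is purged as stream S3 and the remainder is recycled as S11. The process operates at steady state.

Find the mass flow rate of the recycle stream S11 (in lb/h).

propane enters only via S9 and leaves only via the purge: 727×0.245 = 0.078×(propane in S13), and the absorber passes all propane, so propane in S4 = propane in S13 = 2283.5 lb/h.
propylene in S4: m_A = 727×0.755 + (1−0.078)·(1−0.501)·m_A, so m_A = 548.88/0.5399 = 1016.6 lb/h.
S13 = (1−0.501)×1016.6 + 2283.5 = 2790.8 lb/h.
Recycle S11 = (1−0.078)×2790.8 = 2573.1 lb/h.

2573 lb/h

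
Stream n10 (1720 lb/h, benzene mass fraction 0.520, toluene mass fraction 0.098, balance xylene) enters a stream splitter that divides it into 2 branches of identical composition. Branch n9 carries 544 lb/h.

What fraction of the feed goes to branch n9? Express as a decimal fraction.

Fraction to n9 = 544/1720 = 0.3163.

0.316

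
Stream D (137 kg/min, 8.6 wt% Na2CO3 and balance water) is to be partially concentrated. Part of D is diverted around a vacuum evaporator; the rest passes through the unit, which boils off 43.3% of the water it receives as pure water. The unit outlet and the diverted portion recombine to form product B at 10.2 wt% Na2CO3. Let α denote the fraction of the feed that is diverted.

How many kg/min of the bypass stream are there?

82.7 kg/min

All 137×0.086 = 11.782 kg/min of Na2CO3 reaches B, so B = 11.782/0.102 = 115.51 kg/min and vapour = 21.49 kg/min.
The evaporator receives (1−α)·137 of feed at 0.914 water and removes 0.433 of that water:
0.433×0.914×(1−α)×137 = 21.49
(1−α) = 21.49/54.219 = 0.3964;  α = 0.6036.
Bypass flow = 0.6036×137 = 82.699 kg/min.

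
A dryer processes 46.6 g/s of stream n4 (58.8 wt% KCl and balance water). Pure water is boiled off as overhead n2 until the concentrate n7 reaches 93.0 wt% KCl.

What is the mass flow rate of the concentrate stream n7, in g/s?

29.46 g/s

KCl is conserved: 46.6×0.588 = 27.401 g/s all reports to the concentrate.
Concentrate = 27.401/(target fraction) = 29.463 g/s.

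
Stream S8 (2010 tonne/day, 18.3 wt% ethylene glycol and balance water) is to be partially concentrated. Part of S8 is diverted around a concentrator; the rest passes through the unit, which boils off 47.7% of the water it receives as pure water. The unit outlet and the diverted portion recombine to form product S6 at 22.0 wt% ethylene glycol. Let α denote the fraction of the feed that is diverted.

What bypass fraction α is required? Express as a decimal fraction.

0.568

All 2010×0.183 = 367.83 tonne/day of ethylene glycol reaches S6, so S6 = 367.83/0.220 = 1672 tonne/day and vapour = 338.05 tonne/day.
The evaporator receives (1−α)·2010 of feed at 0.817 water and removes 0.477 of that water:
0.477×0.817×(1−α)×2010 = 338.05
(1−α) = 338.05/783.32 = 0.4316;  α = 0.5684.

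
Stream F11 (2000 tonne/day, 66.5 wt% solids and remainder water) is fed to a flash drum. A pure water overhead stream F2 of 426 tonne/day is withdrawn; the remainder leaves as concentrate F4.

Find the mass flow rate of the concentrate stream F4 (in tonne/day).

Concentrate = 2000 − 426 = 1574 tonne/day.

1574 tonne/day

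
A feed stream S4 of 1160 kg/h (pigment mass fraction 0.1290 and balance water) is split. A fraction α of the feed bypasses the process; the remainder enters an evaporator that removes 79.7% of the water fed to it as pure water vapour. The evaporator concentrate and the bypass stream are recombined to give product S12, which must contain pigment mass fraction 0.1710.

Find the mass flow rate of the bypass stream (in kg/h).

749.6 kg/h

All 1160×0.129 = 149.64 kg/h of pigment reaches S12, so S12 = 149.64/0.171 = 875.09 kg/h and vapour = 284.91 kg/h.
The evaporator receives (1−α)·1160 of feed at 0.871 water and removes 0.797 of that water:
0.797×0.871×(1−α)×1160 = 284.91
(1−α) = 284.91/805.26 = 0.3538;  α = 0.6462.
Bypass flow = 0.6462×1160 = 749.57 kg/h.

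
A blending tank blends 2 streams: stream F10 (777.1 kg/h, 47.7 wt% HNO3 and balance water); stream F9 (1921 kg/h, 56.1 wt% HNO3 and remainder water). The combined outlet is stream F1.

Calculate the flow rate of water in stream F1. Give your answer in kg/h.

water out = water in = 777.1×0.523 + 1921×0.439 = 1249.7 kg/h.

1250 kg/h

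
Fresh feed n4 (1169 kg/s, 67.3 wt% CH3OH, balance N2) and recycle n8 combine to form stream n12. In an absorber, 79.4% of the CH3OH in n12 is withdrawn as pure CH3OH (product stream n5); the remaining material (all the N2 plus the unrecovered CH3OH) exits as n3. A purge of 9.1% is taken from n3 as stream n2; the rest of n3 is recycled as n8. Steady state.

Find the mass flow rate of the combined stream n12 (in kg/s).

N2 enters only via n4 and leaves only via the purge: 1169×0.327 = 0.091×(N2 in n3), and the absorber passes all N2, so N2 in n12 = N2 in n3 = 4200.7 kg/s.
CH3OH in n12: m_A = 1169×0.673 + (1−0.091)·(1−0.794)·m_A, so m_A = 786.74/0.8127 = 968 kg/s.
n12 = 968 + 4200.7 = 5168.7 kg/s.

5169 kg/s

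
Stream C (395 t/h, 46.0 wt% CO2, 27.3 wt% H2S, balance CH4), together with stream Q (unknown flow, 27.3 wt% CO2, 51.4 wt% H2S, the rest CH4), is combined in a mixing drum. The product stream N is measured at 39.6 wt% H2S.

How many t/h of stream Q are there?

Let Q be the unknown flow. Total out = 395 + Q.
H2S balance: 107.84 + 0.514·Q = 0.396·(395 + Q)
(0.514 − 0.396)·Q = 0.396×395 − 107.84 = 48.585
Q = 48.585 / 0.118 = 411.74 t/h

411.7 t/h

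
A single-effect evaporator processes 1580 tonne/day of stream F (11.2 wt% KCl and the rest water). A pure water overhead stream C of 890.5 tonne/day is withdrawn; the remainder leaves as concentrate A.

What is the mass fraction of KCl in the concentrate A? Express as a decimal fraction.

KCl is not removed: 1580×0.112 = 176.96 tonne/day of KCl enters A.
Concentrate = 1580 − 890.5 = 689.5 tonne/day.
Mass fraction = 176.96/689.5 = 0.2566.

0.2566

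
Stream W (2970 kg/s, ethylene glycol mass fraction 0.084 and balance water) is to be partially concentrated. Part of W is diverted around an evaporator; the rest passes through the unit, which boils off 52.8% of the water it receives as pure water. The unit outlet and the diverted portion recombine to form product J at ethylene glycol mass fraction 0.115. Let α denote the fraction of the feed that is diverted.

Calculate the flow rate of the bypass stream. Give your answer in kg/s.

All 2970×0.084 = 249.48 kg/s of ethylene glycol reaches J, so J = 249.48/0.115 = 2169.4 kg/s and vapour = 800.61 kg/s.
The evaporator receives (1−α)·2970 of feed at 0.916 water and removes 0.528 of that water:
0.528×0.916×(1−α)×2970 = 800.61
(1−α) = 800.61/1436.4 = 0.5574;  α = 0.4426.
Bypass flow = 0.4426×2970 = 1314.6 kg/s.

1315 kg/s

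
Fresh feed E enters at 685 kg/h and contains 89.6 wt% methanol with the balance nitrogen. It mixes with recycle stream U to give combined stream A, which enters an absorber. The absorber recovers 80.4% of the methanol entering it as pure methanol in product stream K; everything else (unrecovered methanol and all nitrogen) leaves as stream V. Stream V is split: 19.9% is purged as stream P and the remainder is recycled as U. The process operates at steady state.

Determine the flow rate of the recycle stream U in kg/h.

nitrogen enters only via E and leaves only via the purge: 685×0.104 = 0.199×(nitrogen in V), and the absorber passes all nitrogen, so nitrogen in A = nitrogen in V = 357.99 kg/h.
methanol in A: m_A = 685×0.896 + (1−0.199)·(1−0.804)·m_A, so m_A = 613.76/0.8430 = 728.06 kg/h.
V = (1−0.804)×728.06 + 357.99 = 500.69 kg/h.
Recycle U = (1−0.199)×500.69 = 401.05 kg/h.

401.1 kg/h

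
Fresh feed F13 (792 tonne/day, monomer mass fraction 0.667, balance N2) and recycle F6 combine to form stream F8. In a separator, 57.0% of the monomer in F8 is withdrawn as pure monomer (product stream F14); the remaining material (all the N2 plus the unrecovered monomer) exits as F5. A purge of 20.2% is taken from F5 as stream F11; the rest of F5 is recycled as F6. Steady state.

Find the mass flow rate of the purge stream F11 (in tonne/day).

333.6 tonne/day

N2 enters only via F13 and leaves only via the purge: 792×0.333 = 0.202×(N2 in F5), and the separator passes all N2, so N2 in F8 = N2 in F5 = 1305.6 tonne/day.
monomer in F8: m_A = 792×0.667 + (1−0.202)·(1−0.570)·m_A, so m_A = 528.26/0.6569 = 804.23 tonne/day.
F5 = (1−0.570)×804.23 + 1305.6 = 1651.4 tonne/day.
Purge F11 = 0.202×1651.4 = 333.59 tonne/day.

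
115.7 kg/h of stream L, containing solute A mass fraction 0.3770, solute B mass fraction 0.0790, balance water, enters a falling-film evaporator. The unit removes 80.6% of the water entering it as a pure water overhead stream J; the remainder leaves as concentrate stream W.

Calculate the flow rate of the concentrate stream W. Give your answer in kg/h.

64.97 kg/h

water entering = 115.7×0.544 = 62.941 kg/h; overhead removed = 0.806×62.941 = 50.73 kg/h.
Concentrate = 115.7 − 50.73 = 64.97 kg/h.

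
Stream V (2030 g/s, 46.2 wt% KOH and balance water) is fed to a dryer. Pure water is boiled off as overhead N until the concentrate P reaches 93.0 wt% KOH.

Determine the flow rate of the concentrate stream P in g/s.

KOH is conserved: 2030×0.462 = 937.86 g/s all reports to the concentrate.
Concentrate = 937.86/(target fraction) = 1008.5 g/s.

1008 g/s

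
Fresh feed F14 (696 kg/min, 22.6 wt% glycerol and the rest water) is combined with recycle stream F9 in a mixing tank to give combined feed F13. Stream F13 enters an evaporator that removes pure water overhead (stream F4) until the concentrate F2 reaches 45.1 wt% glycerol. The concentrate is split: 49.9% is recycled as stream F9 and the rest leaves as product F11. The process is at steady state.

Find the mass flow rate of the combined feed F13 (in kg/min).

1043 kg/min

Overall glycerol balance (none leaves overhead): glycerol in fresh feed = glycerol in product, i.e. 696×0.226 = (1−0.499)·F2·0.451.
F2 = 157.3/(0.451×0.501) = 696.15 kg/min.
Recycle F9 = 0.499×696.15 = 347.38 kg/min.
Combined feed F13 = 696 + 347.38 = 1043.4 kg/min.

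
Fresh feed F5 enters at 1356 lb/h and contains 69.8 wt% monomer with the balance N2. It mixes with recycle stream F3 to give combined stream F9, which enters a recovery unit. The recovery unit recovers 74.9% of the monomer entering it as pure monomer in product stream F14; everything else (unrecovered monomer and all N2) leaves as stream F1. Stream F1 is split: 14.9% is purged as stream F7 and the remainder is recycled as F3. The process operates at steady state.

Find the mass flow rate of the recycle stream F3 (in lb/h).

N2 enters only via F5 and leaves only via the purge: 1356×0.302 = 0.149×(N2 in F1), and the recovery unit passes all N2, so N2 in F9 = N2 in F1 = 2748.4 lb/h.
monomer in F9: m_A = 1356×0.698 + (1−0.149)·(1−0.749)·m_A, so m_A = 946.49/0.7864 = 1203.6 lb/h.
F1 = (1−0.749)×1203.6 + 2748.4 = 3050.5 lb/h.
Recycle F3 = (1−0.149)×3050.5 = 2596 lb/h.

2596 lb/h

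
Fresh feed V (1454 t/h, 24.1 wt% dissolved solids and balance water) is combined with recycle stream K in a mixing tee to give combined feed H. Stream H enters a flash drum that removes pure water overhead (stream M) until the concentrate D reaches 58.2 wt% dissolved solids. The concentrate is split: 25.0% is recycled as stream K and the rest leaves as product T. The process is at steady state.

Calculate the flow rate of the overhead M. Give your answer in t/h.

Overall dissolved solids balance (none leaves overhead): dissolved solids in fresh feed = dissolved solids in product, i.e. 1454×0.241 = (1−0.250)·D·0.582.
D = 350.41/(0.582×0.750) = 802.78 t/h.
Recycle K = 0.250×802.78 = 200.7 t/h.
Combined feed H = 1454 + 200.7 = 1654.7 t/h.
Overhead M = H − D = 1654.7 − 802.78 = 851.91 t/h.

851.9 t/h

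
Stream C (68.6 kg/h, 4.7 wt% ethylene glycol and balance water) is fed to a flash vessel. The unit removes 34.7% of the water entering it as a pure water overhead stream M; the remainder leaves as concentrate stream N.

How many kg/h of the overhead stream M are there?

22.69 kg/h

water entering = 68.6×0.953 = 65.376 kg/h; overhead removed = 0.347×65.376 = 22.685 kg/h.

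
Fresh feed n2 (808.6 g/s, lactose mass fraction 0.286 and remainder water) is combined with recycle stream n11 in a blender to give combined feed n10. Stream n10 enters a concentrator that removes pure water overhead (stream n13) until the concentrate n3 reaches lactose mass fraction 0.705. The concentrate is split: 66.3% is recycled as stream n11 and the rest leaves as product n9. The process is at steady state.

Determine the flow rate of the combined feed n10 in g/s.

1454 g/s

Overall lactose balance (none leaves overhead): lactose in fresh feed = lactose in product, i.e. 808.6×0.286 = (1−0.663)·n3·0.705.
n3 = 231.26/(0.705×0.337) = 973.38 g/s.
Recycle n11 = 0.663×973.38 = 645.35 g/s.
Combined feed n10 = 808.6 + 645.35 = 1453.9 g/s.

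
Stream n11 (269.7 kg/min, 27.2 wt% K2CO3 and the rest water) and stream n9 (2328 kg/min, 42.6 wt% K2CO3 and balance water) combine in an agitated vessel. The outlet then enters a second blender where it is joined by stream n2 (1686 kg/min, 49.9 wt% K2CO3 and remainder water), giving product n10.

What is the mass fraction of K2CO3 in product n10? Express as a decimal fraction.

0.4450

Overall, product flow = 4283.7 kg/min.
K2CO3 in = 269.7×0.272 + 2328×0.426 + 1686×0.499 = 1906.4 kg/min.
K2CO3 fraction in n10 = 0.4450.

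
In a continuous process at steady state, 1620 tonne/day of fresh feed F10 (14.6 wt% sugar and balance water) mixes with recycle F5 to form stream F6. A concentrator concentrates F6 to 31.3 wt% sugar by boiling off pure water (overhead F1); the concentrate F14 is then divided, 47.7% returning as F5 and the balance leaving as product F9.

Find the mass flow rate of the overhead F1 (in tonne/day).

Overall sugar balance (none leaves overhead): sugar in fresh feed = sugar in product, i.e. 1620×0.146 = (1−0.477)·F14·0.313.
F14 = 236.52/(0.313×0.523) = 1444.8 tonne/day.
Recycle F5 = 0.477×1444.8 = 689.19 tonne/day.
Combined feed F6 = 1620 + 689.19 = 2309.2 tonne/day.
Overhead F1 = F6 − F14 = 2309.2 − 1444.8 = 864.35 tonne/day.

864.3 tonne/day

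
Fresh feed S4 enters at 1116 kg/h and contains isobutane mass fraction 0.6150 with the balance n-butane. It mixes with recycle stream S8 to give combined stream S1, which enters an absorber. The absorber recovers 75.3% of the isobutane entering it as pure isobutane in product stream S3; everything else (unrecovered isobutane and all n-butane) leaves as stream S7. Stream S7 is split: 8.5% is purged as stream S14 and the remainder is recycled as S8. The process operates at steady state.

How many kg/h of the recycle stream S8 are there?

4826 kg/h

n-butane enters only via S4 and leaves only via the purge: 1116×0.385 = 0.085×(n-butane in S7), and the absorber passes all n-butane, so n-butane in S1 = n-butane in S7 = 5054.8 kg/h.
isobutane in S1: m_A = 1116×0.615 + (1−0.085)·(1−0.753)·m_A, so m_A = 686.34/0.7740 = 886.75 kg/h.
S7 = (1−0.753)×886.75 + 5054.8 = 5273.9 kg/h.
Recycle S8 = (1−0.085)×5273.9 = 4825.6 kg/h.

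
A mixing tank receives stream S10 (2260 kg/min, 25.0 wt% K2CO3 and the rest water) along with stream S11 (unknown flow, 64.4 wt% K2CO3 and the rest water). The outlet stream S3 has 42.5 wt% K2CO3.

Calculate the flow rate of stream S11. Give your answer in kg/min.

Let S11 be the unknown flow. Total out = 2260 + S11.
K2CO3 balance: 565 + 0.644·S11 = 0.425·(2260 + S11)
(0.644 − 0.425)·S11 = 0.425×2260 − 565 = 395.5
S11 = 395.5 / 0.219 = 1805.9 kg/min

1806 kg/min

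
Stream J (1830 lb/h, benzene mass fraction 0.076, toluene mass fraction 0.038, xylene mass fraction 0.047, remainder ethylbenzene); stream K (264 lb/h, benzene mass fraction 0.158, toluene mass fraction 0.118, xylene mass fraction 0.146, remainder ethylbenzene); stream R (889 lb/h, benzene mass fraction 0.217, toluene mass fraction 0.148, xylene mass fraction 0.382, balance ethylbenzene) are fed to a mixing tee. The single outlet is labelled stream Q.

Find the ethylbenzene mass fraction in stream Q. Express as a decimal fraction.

Total flow out = 1830 + 264 + 889 = 2983 lb/h.
ethylbenzene in = 1830×0.839 + 264×0.578 + 889×0.253 = 1912.9 lb/h.
ethylbenzene mass fraction in Q = 1912.9/2983 = 0.641.

0.641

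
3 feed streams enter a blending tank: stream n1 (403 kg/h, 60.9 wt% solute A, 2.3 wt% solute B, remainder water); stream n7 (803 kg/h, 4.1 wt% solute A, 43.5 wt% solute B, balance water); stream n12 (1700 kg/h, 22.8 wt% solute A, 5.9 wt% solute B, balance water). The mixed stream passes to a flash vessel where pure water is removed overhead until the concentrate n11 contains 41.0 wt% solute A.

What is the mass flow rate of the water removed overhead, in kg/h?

1282 kg/h

solute A entering = 403×0.609 + 803×0.041 + 1700×0.228 = 665.95 kg/h.
All solute A reports to n11, so n11 = 665.95/0.410 = 1624.3 kg/h.
Total feed = 2906 kg/h; overhead = 2906 − 1624.3 = 1281.7 kg/h.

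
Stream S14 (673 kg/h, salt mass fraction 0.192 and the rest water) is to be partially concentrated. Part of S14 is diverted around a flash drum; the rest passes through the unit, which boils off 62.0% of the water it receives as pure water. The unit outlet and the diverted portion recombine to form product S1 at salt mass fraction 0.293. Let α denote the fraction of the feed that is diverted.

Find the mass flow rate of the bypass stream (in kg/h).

209.9 kg/h

All 673×0.192 = 129.22 kg/h of salt reaches S1, so S1 = 129.22/0.293 = 441.01 kg/h and vapour = 231.99 kg/h.
The evaporator receives (1−α)·673 of feed at 0.808 water and removes 0.620 of that water:
0.620×0.808×(1−α)×673 = 231.99
(1−α) = 231.99/337.15 = 0.6881;  α = 0.3119.
Bypass flow = 0.3119×673 = 209.91 kg/h.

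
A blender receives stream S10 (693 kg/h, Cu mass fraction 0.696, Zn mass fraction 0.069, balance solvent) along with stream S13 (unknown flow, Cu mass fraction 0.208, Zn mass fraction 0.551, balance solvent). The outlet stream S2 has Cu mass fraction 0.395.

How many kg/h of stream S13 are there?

Let S13 be the unknown flow. Total out = 693 + S13.
Cu balance: 482.33 + 0.208·S13 = 0.395·(693 + S13)
(0.208 − 0.395)·S13 = 0.395×693 − 482.33 = -208.59
S13 = -208.59 / -0.187 = 1115.5 kg/h

1115 kg/h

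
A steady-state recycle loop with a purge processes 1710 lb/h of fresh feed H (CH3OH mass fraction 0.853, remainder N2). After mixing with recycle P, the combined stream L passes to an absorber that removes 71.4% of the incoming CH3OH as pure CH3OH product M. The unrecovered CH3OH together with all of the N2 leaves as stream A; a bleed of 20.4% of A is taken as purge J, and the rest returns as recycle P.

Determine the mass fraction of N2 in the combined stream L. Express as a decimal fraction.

0.395

N2 enters only via H and leaves only via the purge: 1710×0.147 = 0.204×(N2 in A), and the absorber passes all N2, so N2 in L = N2 in A = 1232.2 lb/h.
CH3OH in L: m_A = 1710×0.853 + (1−0.204)·(1−0.714)·m_A, so m_A = 1458.6/0.7723 = 1888.6 lb/h.
L = 1888.6 + 1232.2 = 3120.8 lb/h.
N2 fraction in L = 1232.2/3120.8 = 0.395.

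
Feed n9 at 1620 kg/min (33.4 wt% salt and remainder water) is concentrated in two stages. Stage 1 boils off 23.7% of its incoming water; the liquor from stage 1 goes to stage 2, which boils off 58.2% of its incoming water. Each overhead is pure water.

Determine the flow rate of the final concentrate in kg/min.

885.2 kg/min

water in feed = 1620×0.666 = 1078.9 kg/min.
After stage 1: water left = (1−0.237)×1078.9 = 823.22; stream total = 1364.3 kg/min.
After stage 2: water left = (1−0.582)×823.22 = 344.1; final concentrate = 885.18 kg/min.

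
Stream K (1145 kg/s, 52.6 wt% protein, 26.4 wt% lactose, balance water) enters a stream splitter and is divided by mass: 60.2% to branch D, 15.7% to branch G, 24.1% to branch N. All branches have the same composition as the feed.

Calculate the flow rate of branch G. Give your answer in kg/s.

179.8 kg/s

Branch G flow = 0.157×1145 = 179.77 kg/s.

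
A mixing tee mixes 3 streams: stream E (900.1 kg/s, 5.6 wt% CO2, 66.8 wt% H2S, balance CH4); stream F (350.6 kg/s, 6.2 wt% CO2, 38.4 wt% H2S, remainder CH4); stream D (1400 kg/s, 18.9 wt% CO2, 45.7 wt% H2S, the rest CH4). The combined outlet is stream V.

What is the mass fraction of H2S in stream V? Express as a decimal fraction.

Total flow out = 900.1 + 350.6 + 1400 = 2650.7 kg/s.
H2S in = 900.1×0.668 + 350.6×0.384 + 1400×0.457 = 1375.7 kg/s.
H2S mass fraction in V = 1375.7/2650.7 = 0.5190.

0.5190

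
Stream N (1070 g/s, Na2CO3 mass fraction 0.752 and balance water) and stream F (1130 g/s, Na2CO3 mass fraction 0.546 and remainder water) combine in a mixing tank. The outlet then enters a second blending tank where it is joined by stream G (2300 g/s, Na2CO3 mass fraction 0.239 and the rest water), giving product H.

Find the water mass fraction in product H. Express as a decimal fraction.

0.562

Overall, product flow = 4500 g/s.
water in = 1070×0.248 + 1130×0.454 + 2300×0.761 = 2528.7 g/s.
water fraction in H = 0.562.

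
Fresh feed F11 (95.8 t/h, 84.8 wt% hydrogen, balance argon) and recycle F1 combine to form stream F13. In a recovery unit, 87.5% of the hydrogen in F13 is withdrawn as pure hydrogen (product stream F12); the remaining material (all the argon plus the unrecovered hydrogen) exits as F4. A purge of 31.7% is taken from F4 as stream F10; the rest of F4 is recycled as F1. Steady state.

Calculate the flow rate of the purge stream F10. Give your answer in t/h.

argon enters only via F11 and leaves only via the purge: 95.8×0.152 = 0.317×(argon in F4), and the recovery unit passes all argon, so argon in F13 = argon in F4 = 45.936 t/h.
hydrogen in F13: m_A = 95.8×0.848 + (1−0.317)·(1−0.875)·m_A, so m_A = 81.238/0.9146 = 88.822 t/h.
F4 = (1−0.875)×88.822 + 45.936 = 57.038 t/h.
Purge F10 = 0.317×57.038 = 18.081 t/h.

18.08 t/h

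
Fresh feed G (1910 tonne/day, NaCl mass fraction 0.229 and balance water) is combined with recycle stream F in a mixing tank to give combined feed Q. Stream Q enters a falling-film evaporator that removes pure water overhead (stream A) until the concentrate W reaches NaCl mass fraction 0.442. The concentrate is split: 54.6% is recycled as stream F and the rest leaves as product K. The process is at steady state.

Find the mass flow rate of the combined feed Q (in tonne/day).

Overall NaCl balance (none leaves overhead): NaCl in fresh feed = NaCl in product, i.e. 1910×0.229 = (1−0.546)·W·0.442.
W = 437.39/(0.442×0.454) = 2179.7 tonne/day.
Recycle F = 0.546×2179.7 = 1190.1 tonne/day.
Combined feed Q = 1910 + 1190.1 = 3100.1 tonne/day.

3100 tonne/day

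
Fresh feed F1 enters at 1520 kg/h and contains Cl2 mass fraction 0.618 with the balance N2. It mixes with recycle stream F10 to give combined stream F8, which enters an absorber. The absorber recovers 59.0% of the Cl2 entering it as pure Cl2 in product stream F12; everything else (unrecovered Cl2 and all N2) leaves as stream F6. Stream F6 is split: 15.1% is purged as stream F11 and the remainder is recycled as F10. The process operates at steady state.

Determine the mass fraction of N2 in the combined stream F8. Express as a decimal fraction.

N2 enters only via F1 and leaves only via the purge: 1520×0.382 = 0.151×(N2 in F6), and the absorber passes all N2, so N2 in F8 = N2 in F6 = 3845.3 kg/h.
Cl2 in F8: m_A = 1520×0.618 + (1−0.151)·(1−0.590)·m_A, so m_A = 939.36/0.6519 = 1440.9 kg/h.
F8 = 1440.9 + 3845.3 = 5286.2 kg/h.
N2 fraction in F8 = 3845.3/5286.2 = 0.727.

0.727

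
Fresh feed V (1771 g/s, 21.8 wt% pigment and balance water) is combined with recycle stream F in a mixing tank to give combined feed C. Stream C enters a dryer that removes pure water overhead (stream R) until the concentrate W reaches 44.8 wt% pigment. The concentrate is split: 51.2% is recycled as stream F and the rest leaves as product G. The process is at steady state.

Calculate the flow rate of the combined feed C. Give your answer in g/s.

Overall pigment balance (none leaves overhead): pigment in fresh feed = pigment in product, i.e. 1771×0.218 = (1−0.512)·W·0.448.
W = 386.08/(0.448×0.488) = 1765.9 g/s.
Recycle F = 0.512×1765.9 = 904.16 g/s.
Combined feed C = 1771 + 904.16 = 2675.2 g/s.

2675 g/s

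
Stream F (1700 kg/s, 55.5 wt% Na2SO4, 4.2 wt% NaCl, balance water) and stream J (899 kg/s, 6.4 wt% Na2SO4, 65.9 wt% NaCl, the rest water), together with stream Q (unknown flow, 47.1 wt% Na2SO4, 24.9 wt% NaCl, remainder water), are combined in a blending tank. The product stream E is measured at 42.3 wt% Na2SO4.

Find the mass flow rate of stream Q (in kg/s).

2049 kg/s

Let Q be the unknown flow. Total out = 2599 + Q.
Na2SO4 balance: 1001 + 0.471·Q = 0.423·(2599 + Q)
(0.471 − 0.423)·Q = 0.423×2599 − 1001 = 98.341
Q = 98.341 / 0.048 = 2048.8 kg/s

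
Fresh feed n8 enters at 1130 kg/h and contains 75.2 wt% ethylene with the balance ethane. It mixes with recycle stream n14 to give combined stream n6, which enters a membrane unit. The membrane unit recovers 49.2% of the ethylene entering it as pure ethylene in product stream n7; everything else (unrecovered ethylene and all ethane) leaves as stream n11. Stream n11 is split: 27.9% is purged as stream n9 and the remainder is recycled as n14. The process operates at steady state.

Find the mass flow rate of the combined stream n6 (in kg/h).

2345 kg/h

ethane enters only via n8 and leaves only via the purge: 1130×0.248 = 0.279×(ethane in n11), and the membrane unit passes all ethane, so ethane in n6 = ethane in n11 = 1004.4 kg/h.
ethylene in n6: m_A = 1130×0.752 + (1−0.279)·(1−0.492)·m_A, so m_A = 849.76/0.6337 = 1340.9 kg/h.
n6 = 1340.9 + 1004.4 = 2345.3 kg/h.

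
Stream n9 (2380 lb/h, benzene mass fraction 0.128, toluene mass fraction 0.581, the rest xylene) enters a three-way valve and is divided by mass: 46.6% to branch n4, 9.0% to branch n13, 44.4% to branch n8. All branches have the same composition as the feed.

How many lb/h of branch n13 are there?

Branch n13 flow = 0.090×2380 = 214.2 lb/h.

214.2 lb/h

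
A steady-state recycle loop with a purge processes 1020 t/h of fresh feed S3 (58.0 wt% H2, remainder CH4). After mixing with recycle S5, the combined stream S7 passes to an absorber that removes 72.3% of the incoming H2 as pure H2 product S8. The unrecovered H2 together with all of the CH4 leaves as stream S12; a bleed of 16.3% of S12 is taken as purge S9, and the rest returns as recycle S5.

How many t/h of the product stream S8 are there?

H2 in S7: m_A = 1020×0.580 + (1−0.163)·(1−0.723)·m_A, so m_A = 591.6/0.7682 = 770.16 t/h.
Product S8 = 0.723×770.16 = 556.83 t/h.

556.8 t/h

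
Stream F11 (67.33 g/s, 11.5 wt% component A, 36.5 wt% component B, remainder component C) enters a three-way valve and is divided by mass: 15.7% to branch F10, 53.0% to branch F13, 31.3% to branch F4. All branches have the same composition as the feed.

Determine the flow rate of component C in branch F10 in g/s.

5.497 g/s

Branch F10 total = 0.157×67.33 = 10.571 g/s.
component C in F10 = 0.520×10.571 = 5.4968 g/s.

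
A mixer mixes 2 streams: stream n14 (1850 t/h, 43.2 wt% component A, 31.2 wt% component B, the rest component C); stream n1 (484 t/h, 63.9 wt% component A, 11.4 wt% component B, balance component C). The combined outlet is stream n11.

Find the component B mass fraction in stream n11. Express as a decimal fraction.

0.271

Total flow out = 1850 + 484 = 2334 t/h.
component B in = 1850×0.312 + 484×0.114 = 632.38 t/h.
component B mass fraction in n11 = 632.38/2334 = 0.271.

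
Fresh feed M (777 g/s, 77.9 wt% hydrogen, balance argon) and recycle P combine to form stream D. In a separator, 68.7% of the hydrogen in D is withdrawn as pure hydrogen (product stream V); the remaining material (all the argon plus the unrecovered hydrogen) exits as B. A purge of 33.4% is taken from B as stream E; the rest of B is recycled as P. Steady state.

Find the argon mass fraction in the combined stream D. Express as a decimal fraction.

argon enters only via M and leaves only via the purge: 777×0.221 = 0.334×(argon in B), and the separator passes all argon, so argon in D = argon in B = 514.12 g/s.
hydrogen in D: m_A = 777×0.779 + (1−0.334)·(1−0.687)·m_A, so m_A = 605.28/0.7915 = 764.69 g/s.
D = 764.69 + 514.12 = 1278.8 g/s.
argon fraction in D = 514.12/1278.8 = 0.402.

0.402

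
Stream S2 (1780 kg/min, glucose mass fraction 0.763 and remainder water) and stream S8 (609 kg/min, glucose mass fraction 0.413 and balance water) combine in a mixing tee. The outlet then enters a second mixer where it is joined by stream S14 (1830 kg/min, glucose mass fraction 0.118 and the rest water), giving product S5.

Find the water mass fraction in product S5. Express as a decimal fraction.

0.567

Overall, product flow = 4219 kg/min.
water in = 1780×0.237 + 609×0.587 + 1830×0.882 = 2393.4 kg/min.
water fraction in S5 = 0.567.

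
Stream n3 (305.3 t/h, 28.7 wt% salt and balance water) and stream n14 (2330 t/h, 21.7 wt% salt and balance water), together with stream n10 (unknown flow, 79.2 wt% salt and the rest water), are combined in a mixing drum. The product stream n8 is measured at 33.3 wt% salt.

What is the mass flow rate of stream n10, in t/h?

Let n10 be the unknown flow. Total out = 2635.3 + n10.
salt balance: 593.23 + 0.792·n10 = 0.333·(2635.3 + n10)
(0.792 − 0.333)·n10 = 0.333×2635.3 − 593.23 = 284.32
n10 = 284.32 / 0.459 = 619.44 t/h

619.4 t/h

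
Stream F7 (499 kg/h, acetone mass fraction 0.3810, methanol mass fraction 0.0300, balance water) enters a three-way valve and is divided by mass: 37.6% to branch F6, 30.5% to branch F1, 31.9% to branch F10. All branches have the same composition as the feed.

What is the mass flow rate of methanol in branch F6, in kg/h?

5.629 kg/h

Branch F6 total = 0.376×499 = 187.62 kg/h.
methanol in F6 = 0.030×187.62 = 5.6287 kg/h.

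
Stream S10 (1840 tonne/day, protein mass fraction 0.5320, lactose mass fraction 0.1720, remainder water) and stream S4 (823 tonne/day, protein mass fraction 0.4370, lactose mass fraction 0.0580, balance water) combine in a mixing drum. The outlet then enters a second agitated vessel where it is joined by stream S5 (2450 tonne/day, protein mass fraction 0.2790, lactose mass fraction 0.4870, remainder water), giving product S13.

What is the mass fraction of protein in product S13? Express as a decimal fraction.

0.3955

Overall, product flow = 5113 tonne/day.
protein in = 1840×0.532 + 823×0.437 + 2450×0.279 = 2022.1 tonne/day.
protein fraction in S13 = 0.3955.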